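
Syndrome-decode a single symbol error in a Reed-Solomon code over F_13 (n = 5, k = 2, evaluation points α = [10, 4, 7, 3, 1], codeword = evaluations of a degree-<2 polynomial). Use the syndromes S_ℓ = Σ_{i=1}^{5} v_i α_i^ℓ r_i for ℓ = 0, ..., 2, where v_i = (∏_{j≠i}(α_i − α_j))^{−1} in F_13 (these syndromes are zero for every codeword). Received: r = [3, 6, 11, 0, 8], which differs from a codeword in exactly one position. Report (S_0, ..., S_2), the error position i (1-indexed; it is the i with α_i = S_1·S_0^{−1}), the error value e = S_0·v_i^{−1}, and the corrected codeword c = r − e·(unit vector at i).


S = (6, 6, 6), error at position 5, error magnitude e = 7, c = [3, 6, 11, 0, 1].

Step 1: column multipliers v_i = (∏_{j≠i}(α_i − α_j))^{−1} mod 13.
  i = 1 (α = 10): (10−4)(10−7)(10−3)(10−1) = 6·3·7·9 = 1134 ≡ 3, so v_1 = 3^{−1} = 9 (mod 13).
  i = 2 (α = 4): (4−10)(4−7)(4−3)(4−1) = (−6)·(−3)·1·3 = 54 ≡ 2, so v_2 = 2^{−1} = 7 (mod 13).
  i = 3 (α = 7): (7−10)(7−4)(7−3)(7−1) = (−3)·3·4·6 = −216 ≡ 5, so v_3 = 5^{−1} = 8 (mod 13).
  i = 4 (α = 3): (3−10)(3−4)(3−7)(3−1) = (−7)·(−1)·(−4)·2 = −56 ≡ 9, so v_4 = 9^{−1} = 3 (mod 13).
  i = 5 (α = 1): (1−10)(1−4)(1−7)(1−3) = (−9)·(−3)·(−6)·(−2) = 324 ≡ 12, so v_5 = 12^{−1} = 12 (mod 13).
  v = [9, 7, 8, 3, 12].
Step 2: syndromes of r = [3, 6, 11, 0, 8] (all sums mod 13).
  S_0 = Σ v_i r_i = 9·3 + 7·6 + 8·11 + 3·0 + 12·8 = 253 ≡ 6.
  S_1 = Σ v_i α_i r_i = 9·10·3 + 7·4·6 + 8·7·11 + 3·3·0 + 12·1·8 = 1150 ≡ 6.
  α_i^2 mod 13 = [9, 3, 10, 9, 1].
  S_2 = Σ v_i α_i^2 r_i = 9·9·3 + 7·3·6 + 8·10·11 + 3·9·0 + 12·1·8 = 1345 ≡ 6.
  S = (6, 6, 6) ≠ 0, so r is not a codeword (an error is present).
Step 3: locate the error. For a single error e at position i, S_ℓ = v_i·e·α_i^ℓ, so α_err = S_1/S_0.
  S_0^{−1} = 6^{−1} = 11 (mod 13), so α_err = 6·11 = 66 ≡ 1 = α_5. Error position i = 5.
  Consistency check: S_2/S_1 = 6·11 = 66 ≡ 1 = α_err ✓ (single-error assumption holds).
Step 4: error magnitude e = S_0/v_5 = S_0·∏_{j≠5}(α_5 − α_j) = 6·12 = 72 ≡ 7 (mod 13).
Step 5: correct position 5: c_5 = r_5 − e = 8 − 7 ≡ 1 (mod 13). Hence c = [3, 6, 11, 0, 1].
  Check: interpolating c through the α_i gives m(x) = 8 + 6·x (degree < 2) with m(α_i) = c_i for every i, so c is indeed a codeword.


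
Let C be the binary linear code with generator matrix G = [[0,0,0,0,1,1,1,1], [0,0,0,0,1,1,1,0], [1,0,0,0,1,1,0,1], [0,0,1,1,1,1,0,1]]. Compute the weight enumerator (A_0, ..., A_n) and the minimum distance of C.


Weight distribution: A_0 = 1, A_1 = 1, A_2 = 1, A_3 = 5, A_4 = 5, A_5 = 1, A_6 = 1, A_7 = 1. Minimum distance d = 1.

Enumerate all 2^4 = 16 messages m ∈ F_2^4.
For each, compute codeword c = mG in F_2^8, then tally its weight.
  m = 0000 → c = 00000000, weight = 0.
  m = 1000 → c = 00001111, weight = 4.
  m = 0100 → c = 00001110, weight = 3.
  m = 1100 → c = 00000001, weight = 1.
  m = 0010 → c = 10001101, weight = 4.
  m = 1010 → c = 10000010, weight = 2.
  m = 0110 → c = 10000011, weight = 3.
  m = 1110 → c = 10001100, weight = 3.
  m = 0001 → c = 00111101, weight = 5.
  m = 1001 → c = 00110010, weight = 3.
  m = 0101 → c = 00110011, weight = 4.
  m = 1101 → c = 00111100, weight = 4.
  m = 0011 → c = 10110000, weight = 3.
  m = 1011 → c = 10111111, weight = 7.
  m = 0111 → c = 10111110, weight = 6.
  m = 1111 → c = 10110001, weight = 4.
Tally weights:
  weight 0: 1 codewords.
  weight 1: 1 codewords.
  weight 2: 1 codewords.
  weight 3: 5 codewords.
  weight 4: 5 codewords.
  weight 5: 1 codewords.
  weight 6: 1 codewords.
  weight 7: 1 codewords.
Minimum distance d = smallest w > 0 with A_w > 0 = 1.
Sanity: Σ A_w = 16 = 2^4 = 16 ✓.


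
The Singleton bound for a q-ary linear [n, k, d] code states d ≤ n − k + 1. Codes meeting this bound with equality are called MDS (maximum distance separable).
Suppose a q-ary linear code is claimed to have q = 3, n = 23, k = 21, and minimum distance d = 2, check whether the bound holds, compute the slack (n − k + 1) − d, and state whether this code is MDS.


Singleton RHS = n − k + 1 = 3, slack = 1, bound satisfied, not MDS.

Singleton bound: d ≤ n − k + 1.
Here n = 23, k = 21, so n − k + 1 = 3.
Given d = 2, check d ≤ 3: YES.
Slack = (n − k + 1) − d = 1.
The code is NOT MDS (slack = 1 > 0).
Description: the claimed parameters are [23, 21, 2]_3; such a code would be non-MDS.


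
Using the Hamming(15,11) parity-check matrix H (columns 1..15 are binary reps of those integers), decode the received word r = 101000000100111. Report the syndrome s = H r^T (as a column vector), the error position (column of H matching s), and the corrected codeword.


s = (0, 1, 0, 0)^T, error position = 4, corrected codeword c = 101100000100111

Compute s = H r^T mod 2 one row at a time:
  s_1 = 0 + 0 + 1 + 0 + 0 + 1 + 1 + 1 = 4 ≡ 0 (mod 2).
  s_2 = 0 + 0 + 0 + 0 + 0 + 1 + 1 + 1 = 3 ≡ 1 (mod 2).
  s_3 = 0 + 1 + 0 + 0 + 1 + 0 + 1 + 1 = 4 ≡ 0 (mod 2).
  s_4 = 1 + 1 + 0 + 0 + 0 + 0 + 1 + 1 = 4 ≡ 0 (mod 2).
s = (0, 1, 0, 0)^T — this equals column 4 of H (binary 0100), so error is at position 4.
Correct: flip bit 4 of r = 101000000100111 to get c = 101100000100111.


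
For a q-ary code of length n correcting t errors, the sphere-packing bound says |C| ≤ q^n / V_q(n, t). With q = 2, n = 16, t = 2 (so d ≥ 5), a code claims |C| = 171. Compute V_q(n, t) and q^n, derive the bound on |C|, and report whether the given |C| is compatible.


V_q(n, t) = 137, q^n = 65536, Hamming bound = 478, |C| = 171 ≤ bound (satisfied).

Step 1: Compute V_q(n, t) = Σ_{j=0}^2 C(n, j) (q−1)^j.
  j = 0: C(16,0)·(1)^0 = 1·1 = 1.
  j = 1: C(16,1)·(1)^1 = 16·1 = 16.
  j = 2: C(16,2)·(1)^2 = 120·1 = 120.
  V_q(n, t) = 1 + 16 + 120 = 137.
Step 2: q^n = 2^16 = 65536.
Step 3: Hamming bound ⌊q^n / V_q(n,t)⌋ = ⌊65536/137⌋ = 478.
Step 4: Compare |C| = 171 to 478: satisfied.
The claimed |C| lies below the Hamming bound.


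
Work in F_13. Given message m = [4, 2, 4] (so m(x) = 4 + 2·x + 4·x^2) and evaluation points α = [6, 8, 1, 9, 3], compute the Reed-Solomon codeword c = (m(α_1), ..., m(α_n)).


c = [4, 3, 10, 8, 7]

Message polynomial: m(x) = 4 + 2·x + 4·x^2 (mod 13).
For each evaluation point α_i, compute m(α_i) mod 13:
  α_1 = 6: Horner steps 4 → 0 → 4, so m(6) = 4.
  α_2 = 8: Horner steps 4 → 8 → 3, so m(8) = 3.
  α_3 = 1: Horner steps 4 → 6 → 10, so m(1) = 10.
  α_4 = 9: Horner steps 4 → 12 → 8, so m(9) = 8.
  α_5 = 3: Horner steps 4 → 1 → 7, so m(3) = 7.
Codeword c = [4, 3, 10, 8, 7] ∈ F_13^5.


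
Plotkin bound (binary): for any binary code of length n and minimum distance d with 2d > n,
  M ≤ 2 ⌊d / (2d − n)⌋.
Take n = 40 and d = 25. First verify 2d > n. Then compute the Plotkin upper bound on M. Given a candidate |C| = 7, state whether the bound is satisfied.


Plotkin bound M ≤ 4; given |C| = 7 > bound (violated).

Check applicability: 2d = 50, n = 40.
2d − n = 10 > 0, so Plotkin applies.
Compute d/(2d−n) = 25/10 ≈ 2.5000.
⌊d/(2d−n)⌋ = 2.
Plotkin bound: M ≤ 2·2 = 4.
Given |C| = 7, check: VIOLATED.
This |C| is above the Plotkin bound, so no binary code with n = 40, d = 25 and 7 codewords exists.


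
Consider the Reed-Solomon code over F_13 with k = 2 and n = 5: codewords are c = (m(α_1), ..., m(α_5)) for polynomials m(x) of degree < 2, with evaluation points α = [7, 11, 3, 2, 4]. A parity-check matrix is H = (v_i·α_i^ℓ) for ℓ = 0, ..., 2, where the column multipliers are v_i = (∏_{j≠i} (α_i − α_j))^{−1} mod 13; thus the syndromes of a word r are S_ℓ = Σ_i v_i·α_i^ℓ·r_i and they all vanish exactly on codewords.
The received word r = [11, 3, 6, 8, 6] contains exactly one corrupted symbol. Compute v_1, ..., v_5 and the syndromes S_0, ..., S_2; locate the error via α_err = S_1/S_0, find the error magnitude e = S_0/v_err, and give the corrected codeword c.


S = (5, 7, 2), error at position 5, error magnitude e = 2, c = [11, 3, 6, 8, 4].

Step 1: column multipliers v_i = (∏_{j≠i}(α_i − α_j))^{−1} mod 13.
  i = 1 (α = 7): (7−11)(7−3)(7−2)(7−4) = (−4)·4·5·3 = −240 ≡ 7, so v_1 = 7^{−1} = 2 (mod 13).
  i = 2 (α = 11): (11−7)(11−3)(11−2)(11−4) = 4·8·9·7 = 2016 ≡ 1, so v_2 = 1^{−1} = 1 (mod 13).
  i = 3 (α = 3): (3−7)(3−11)(3−2)(3−4) = (−4)·(−8)·1·(−1) = −32 ≡ 7, so v_3 = 7^{−1} = 2 (mod 13).
  i = 4 (α = 2): (2−7)(2−11)(2−3)(2−4) = (−5)·(−9)·(−1)·(−2) = 90 ≡ 12, so v_4 = 12^{−1} = 12 (mod 13).
  i = 5 (α = 4): (4−7)(4−11)(4−3)(4−2) = (−3)·(−7)·1·2 = 42 ≡ 3, so v_5 = 3^{−1} = 9 (mod 13).
  v = [2, 1, 2, 12, 9].
Step 2: syndromes of r = [11, 3, 6, 8, 6] (all sums mod 13).
  S_0 = Σ v_i r_i = 2·11 + 1·3 + 2·6 + 12·8 + 9·6 = 187 ≡ 5.
  S_1 = Σ v_i α_i r_i = 2·7·11 + 1·11·3 + 2·3·6 + 12·2·8 + 9·4·6 = 631 ≡ 7.
  α_i^2 mod 13 = [10, 4, 9, 4, 3].
  S_2 = Σ v_i α_i^2 r_i = 2·10·11 + 1·4·3 + 2·9·6 + 12·4·8 + 9·3·6 = 886 ≡ 2.
  S = (5, 7, 2) ≠ 0, so r is not a codeword (an error is present).
Step 3: locate the error. For a single error e at position i, S_ℓ = v_i·e·α_i^ℓ, so α_err = S_1/S_0.
  S_0^{−1} = 5^{−1} = 8 (mod 13), so α_err = 7·8 = 56 ≡ 4 = α_5. Error position i = 5.
  Consistency check: S_2/S_1 = 2·2 = 4 ≡ 4 = α_err ✓ (single-error assumption holds).
Step 4: error magnitude e = S_0/v_5 = S_0·∏_{j≠5}(α_5 − α_j) = 5·3 = 15 ≡ 2 (mod 13).
Step 5: correct position 5: c_5 = r_5 − e = 6 − 2 ≡ 4 (mod 13). Hence c = [11, 3, 6, 8, 4].
  Check: interpolating c through the α_i gives m(x) = 12 + 11·x (degree < 2) with m(α_i) = c_i for every i, so c is indeed a codeword.


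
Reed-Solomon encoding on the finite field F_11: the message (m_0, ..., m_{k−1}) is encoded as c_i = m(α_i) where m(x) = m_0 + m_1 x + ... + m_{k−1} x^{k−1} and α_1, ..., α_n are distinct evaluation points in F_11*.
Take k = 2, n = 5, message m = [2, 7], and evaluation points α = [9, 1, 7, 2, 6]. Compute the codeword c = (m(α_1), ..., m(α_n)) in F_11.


c = [10, 9, 7, 5, 0]

Message polynomial: m(x) = 2 + 7·x (mod 11).
For each evaluation point α_i, compute m(α_i) mod 11:
  α_1 = 9: Horner steps 7 → 10, so m(9) = 10.
  α_2 = 1: Horner steps 7 → 9, so m(1) = 9.
  α_3 = 7: Horner steps 7 → 7, so m(7) = 7.
  α_4 = 2: Horner steps 7 → 5, so m(2) = 5.
  α_5 = 6: Horner steps 7 → 0, so m(6) = 0.
Codeword c = [10, 9, 7, 5, 0] ∈ F_11^5.


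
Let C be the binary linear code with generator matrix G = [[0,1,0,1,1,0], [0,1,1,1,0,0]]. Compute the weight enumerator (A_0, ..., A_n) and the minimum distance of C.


Weight distribution: A_0 = 1, A_2 = 1, A_3 = 2. Minimum distance d = 2.

Enumerate all 2^2 = 4 messages m ∈ F_2^2.
For each, compute codeword c = mG in F_2^6, then tally its weight.
  m = 00 → c = 000000, weight = 0.
  m = 10 → c = 010110, weight = 3.
  m = 01 → c = 011100, weight = 3.
  m = 11 → c = 001010, weight = 2.
Tally weights:
  weight 0: 1 codewords.
  weight 2: 1 codewords.
  weight 3: 2 codewords.
Minimum distance d = smallest w > 0 with A_w > 0 = 2.
Sanity: Σ A_w = 4 = 2^2 = 4 ✓.


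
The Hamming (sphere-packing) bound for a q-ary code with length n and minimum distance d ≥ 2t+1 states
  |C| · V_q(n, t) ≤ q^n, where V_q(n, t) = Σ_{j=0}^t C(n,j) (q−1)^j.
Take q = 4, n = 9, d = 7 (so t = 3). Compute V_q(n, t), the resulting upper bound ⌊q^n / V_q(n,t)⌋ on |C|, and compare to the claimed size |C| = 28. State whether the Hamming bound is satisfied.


V_q(n, t) = 2620, q^n = 262144, Hamming bound = 100, |C| = 28 ≤ bound (satisfied).

Step 1: Compute V_q(n, t) = Σ_{j=0}^3 C(n, j) (q−1)^j.
  j = 0: C(9,0)·(3)^0 = 1·1 = 1.
  j = 1: C(9,1)·(3)^1 = 9·3 = 27.
  j = 2: C(9,2)·(3)^2 = 36·9 = 324.
  j = 3: C(9,3)·(3)^3 = 84·27 = 2268.
  V_q(n, t) = 1 + 27 + 324 + 2268 = 2620.
Step 2: q^n = 4^9 = 262144.
Step 3: Hamming bound ⌊q^n / V_q(n,t)⌋ = ⌊262144/2620⌋ = 100.
Step 4: Compare |C| = 28 to 100: satisfied.
The claimed |C| lies below the Hamming bound.


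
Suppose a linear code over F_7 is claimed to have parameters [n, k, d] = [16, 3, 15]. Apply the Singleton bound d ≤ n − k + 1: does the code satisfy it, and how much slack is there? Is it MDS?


Singleton RHS = n − k + 1 = 14, slack = -1, bound violated (no such code; not MDS).

Singleton bound: d ≤ n − k + 1.
Here n = 16, k = 3, so n − k + 1 = 14.
Given d = 15, check d ≤ 14: NO.
Slack = (n − k + 1) − d = -1.
The slack is negative: d = 15 exceeds n − k + 1 = 14 by 1, so the Singleton bound is violated and no linear [16, 3, 15]_7 code can exist. In particular it is not MDS (MDS requires d = n − k + 1 exactly).
Description: the claimed parameters are [16, 3, 15]_7; such a code would be impossible (violates the Singleton bound).


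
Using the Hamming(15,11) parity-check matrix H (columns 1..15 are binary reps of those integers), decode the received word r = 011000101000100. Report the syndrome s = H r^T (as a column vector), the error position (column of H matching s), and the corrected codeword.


s = (0, 0, 1, 0)^T, error position = 2, corrected codeword c = 001000101000100

Compute s = H r^T mod 2 one row at a time:
  s_1 = 0 + 1 + 0 + 0 + 0 + 1 + 0 + 0 = 2 ≡ 0 (mod 2).
  s_2 = 0 + 0 + 0 + 1 + 0 + 1 + 0 + 0 = 2 ≡ 0 (mod 2).
  s_3 = 1 + 1 + 0 + 1 + 0 + 0 + 0 + 0 = 3 ≡ 1 (mod 2).
  s_4 = 0 + 1 + 0 + 1 + 1 + 0 + 1 + 0 = 4 ≡ 0 (mod 2).
s = (0, 0, 1, 0)^T — this equals column 2 of H (binary 0010), so error is at position 2.
Correct: flip bit 2 of r = 011000101000100 to get c = 001000101000100.


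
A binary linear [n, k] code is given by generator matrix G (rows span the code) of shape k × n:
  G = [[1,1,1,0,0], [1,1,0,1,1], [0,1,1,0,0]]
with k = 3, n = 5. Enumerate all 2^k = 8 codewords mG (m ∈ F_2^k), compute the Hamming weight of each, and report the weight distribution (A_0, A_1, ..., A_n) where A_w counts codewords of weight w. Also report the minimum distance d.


Weight distribution: A_0 = 1, A_1 = 1, A_2 = 1, A_3 = 3, A_4 = 2. Minimum distance d = 1.

Enumerate all 2^3 = 8 messages m ∈ F_2^3.
For each, compute codeword c = mG in F_2^5, then tally its weight.
  m = 000 → c = 00000, weight = 0.
  m = 100 → c = 11100, weight = 3.
  m = 010 → c = 11011, weight = 4.
  m = 110 → c = 00111, weight = 3.
  m = 001 → c = 01100, weight = 2.
  m = 101 → c = 10000, weight = 1.
  m = 011 → c = 10111, weight = 4.
  m = 111 → c = 01011, weight = 3.
Tally weights:
  weight 0: 1 codewords.
  weight 1: 1 codewords.
  weight 2: 1 codewords.
  weight 3: 3 codewords.
  weight 4: 2 codewords.
Minimum distance d = smallest w > 0 with A_w > 0 = 1.
Sanity: Σ A_w = 8 = 2^3 = 8 ✓.


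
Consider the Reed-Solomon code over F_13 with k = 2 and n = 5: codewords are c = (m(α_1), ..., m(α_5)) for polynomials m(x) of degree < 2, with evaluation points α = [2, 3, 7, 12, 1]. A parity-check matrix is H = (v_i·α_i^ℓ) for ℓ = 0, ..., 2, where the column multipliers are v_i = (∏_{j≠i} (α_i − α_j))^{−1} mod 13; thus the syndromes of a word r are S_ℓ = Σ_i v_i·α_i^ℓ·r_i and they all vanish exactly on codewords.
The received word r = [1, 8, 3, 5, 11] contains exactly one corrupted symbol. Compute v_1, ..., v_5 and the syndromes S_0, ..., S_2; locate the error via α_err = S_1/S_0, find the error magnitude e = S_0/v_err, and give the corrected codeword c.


S = (8, 11, 7), error at position 2, error magnitude e = 4, c = [1, 4, 3, 5, 11].

Step 1: column multipliers v_i = (∏_{j≠i}(α_i − α_j))^{−1} mod 13.
  i = 1 (α = 2): (2−3)(2−7)(2−12)(2−1) = (−1)·(−5)·(−10)·1 = −50 ≡ 2, so v_1 = 2^{−1} = 7 (mod 13).
  i = 2 (α = 3): (3−2)(3−7)(3−12)(3−1) = 1·(−4)·(−9)·2 = 72 ≡ 7, so v_2 = 7^{−1} = 2 (mod 13).
  i = 3 (α = 7): (7−2)(7−3)(7−12)(7−1) = 5·4·(−5)·6 = −600 ≡ 11, so v_3 = 11^{−1} = 6 (mod 13).
  i = 4 (α = 12): (12−2)(12−3)(12−7)(12−1) = 10·9·5·11 = 4950 ≡ 10, so v_4 = 10^{−1} = 4 (mod 13).
  i = 5 (α = 1): (1−2)(1−3)(1−7)(1−12) = (−1)·(−2)·(−6)·(−11) = 132 ≡ 2, so v_5 = 2^{−1} = 7 (mod 13).
  v = [7, 2, 6, 4, 7].
Step 2: syndromes of r = [1, 8, 3, 5, 11] (all sums mod 13).
  S_0 = Σ v_i r_i = 7·1 + 2·8 + 6·3 + 4·5 + 7·11 = 138 ≡ 8.
  S_1 = Σ v_i α_i r_i = 7·2·1 + 2·3·8 + 6·7·3 + 4·12·5 + 7·1·11 = 505 ≡ 11.
  α_i^2 mod 13 = [4, 9, 10, 1, 1].
  S_2 = Σ v_i α_i^2 r_i = 7·4·1 + 2·9·8 + 6·10·3 + 4·1·5 + 7·1·11 = 449 ≡ 7.
  S = (8, 11, 7) ≠ 0, so r is not a codeword (an error is present).
Step 3: locate the error. For a single error e at position i, S_ℓ = v_i·e·α_i^ℓ, so α_err = S_1/S_0.
  S_0^{−1} = 8^{−1} = 5 (mod 13), so α_err = 11·5 = 55 ≡ 3 = α_2. Error position i = 2.
  Consistency check: S_2/S_1 = 7·6 = 42 ≡ 3 = α_err ✓ (single-error assumption holds).
Step 4: error magnitude e = S_0/v_2 = S_0·∏_{j≠2}(α_2 − α_j) = 8·7 = 56 ≡ 4 (mod 13).
Step 5: correct position 2: c_2 = r_2 − e = 8 − 4 ≡ 4 (mod 13). Hence c = [1, 4, 3, 5, 11].
  Check: interpolating c through the α_i gives m(x) = 8 + 3·x (degree < 2) with m(α_i) = c_i for every i, so c is indeed a codeword.


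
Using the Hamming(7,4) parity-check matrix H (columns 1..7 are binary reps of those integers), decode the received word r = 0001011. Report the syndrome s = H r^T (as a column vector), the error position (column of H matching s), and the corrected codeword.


s = (1, 0, 1)^T, error position = 5, corrected codeword c = 0001111

Compute s = H r^T mod 2 one row at a time:
  s_1 = 1 + 0 + 1 + 1 = 3 ≡ 1 (mod 2).
  s_2 = 0 + 0 + 1 + 1 = 2 ≡ 0 (mod 2).
  s_3 = 0 + 0 + 0 + 1 = 1 ≡ 1 (mod 2).
s = (1, 0, 1)^T — this equals column 5 of H (binary 101), so error is at position 5.
Correct: flip bit 5 of r = 0001011 to get c = 0001111.


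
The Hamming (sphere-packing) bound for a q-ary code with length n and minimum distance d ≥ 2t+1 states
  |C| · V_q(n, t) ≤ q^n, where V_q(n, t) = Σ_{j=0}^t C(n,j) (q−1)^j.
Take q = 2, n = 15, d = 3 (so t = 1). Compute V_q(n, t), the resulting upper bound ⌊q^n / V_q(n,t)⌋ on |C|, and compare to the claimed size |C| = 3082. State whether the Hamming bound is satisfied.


V_q(n, t) = 16, q^n = 32768, Hamming bound = 2048, |C| = 3082 > bound (violated).

Step 1: Compute V_q(n, t) = Σ_{j=0}^1 C(n, j) (q−1)^j.
  j = 0: C(15,0)·(1)^0 = 1·1 = 1.
  j = 1: C(15,1)·(1)^1 = 15·1 = 15.
  V_q(n, t) = 1 + 15 = 16.
Step 2: q^n = 2^15 = 32768.
Step 3: Hamming bound ⌊q^n / V_q(n,t)⌋ = ⌊32768/16⌋ = 2048.
Step 4: Compare |C| = 3082 to 2048: violated.
The claimed |C| lies above the Hamming bound, so no 2-ary code of length 15 with d ≥ 3 can have 3082 codewords.


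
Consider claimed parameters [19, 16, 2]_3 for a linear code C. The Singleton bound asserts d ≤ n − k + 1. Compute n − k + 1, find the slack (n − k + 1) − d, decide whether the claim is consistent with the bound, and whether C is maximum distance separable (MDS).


Singleton RHS = n − k + 1 = 4, slack = 2, bound satisfied, not MDS.

Singleton bound: d ≤ n − k + 1.
Here n = 19, k = 16, so n − k + 1 = 4.
Given d = 2, check d ≤ 4: YES.
Slack = (n − k + 1) − d = 2.
The code is NOT MDS (slack = 2 > 0).
Description: the claimed parameters are [19, 16, 2]_3; such a code would be non-MDS.


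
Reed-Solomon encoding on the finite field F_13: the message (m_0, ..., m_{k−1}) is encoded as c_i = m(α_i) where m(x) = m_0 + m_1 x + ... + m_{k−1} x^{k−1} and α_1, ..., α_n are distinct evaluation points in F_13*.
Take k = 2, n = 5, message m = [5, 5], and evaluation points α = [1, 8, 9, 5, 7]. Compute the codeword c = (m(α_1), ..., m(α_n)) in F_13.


c = [10, 6, 11, 4, 1]

Message polynomial: m(x) = 5 + 5·x (mod 13).
For each evaluation point α_i, compute m(α_i) mod 13:
  α_1 = 1: Horner steps 5 → 10, so m(1) = 10.
  α_2 = 8: Horner steps 5 → 6, so m(8) = 6.
  α_3 = 9: Horner steps 5 → 11, so m(9) = 11.
  α_4 = 5: Horner steps 5 → 4, so m(5) = 4.
  α_5 = 7: Horner steps 5 → 1, so m(7) = 1.
Codeword c = [10, 6, 11, 4, 1] ∈ F_13^5.


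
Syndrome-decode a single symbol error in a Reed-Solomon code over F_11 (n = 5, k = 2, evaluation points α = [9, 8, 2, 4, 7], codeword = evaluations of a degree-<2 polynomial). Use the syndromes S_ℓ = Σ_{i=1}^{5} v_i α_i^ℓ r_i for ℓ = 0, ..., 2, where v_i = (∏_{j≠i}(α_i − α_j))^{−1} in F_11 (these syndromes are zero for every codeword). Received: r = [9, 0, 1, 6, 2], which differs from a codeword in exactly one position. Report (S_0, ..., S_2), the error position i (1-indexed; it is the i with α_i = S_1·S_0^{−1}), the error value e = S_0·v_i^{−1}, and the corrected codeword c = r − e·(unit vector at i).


S = (9, 3, 1), error at position 4, error magnitude e = 9, c = [9, 0, 1, 8, 2].

Step 1: column multipliers v_i = (∏_{j≠i}(α_i − α_j))^{−1} mod 11.
  i = 1 (α = 9): (9−8)(9−2)(9−4)(9−7) = 1·7·5·2 = 70 ≡ 4, so v_1 = 4^{−1} = 3 (mod 11).
  i = 2 (α = 8): (8−9)(8−2)(8−4)(8−7) = (−1)·6·4·1 = −24 ≡ 9, so v_2 = 9^{−1} = 5 (mod 11).
  i = 3 (α = 2): (2−9)(2−8)(2−4)(2−7) = (−7)·(−6)·(−2)·(−5) = 420 ≡ 2, so v_3 = 2^{−1} = 6 (mod 11).
  i = 4 (α = 4): (4−9)(4−8)(4−2)(4−7) = (−5)·(−4)·2·(−3) = −120 ≡ 1, so v_4 = 1^{−1} = 1 (mod 11).
  i = 5 (α = 7): (7−9)(7−8)(7−2)(7−4) = (−2)·(−1)·5·3 = 30 ≡ 8, so v_5 = 8^{−1} = 7 (mod 11).
  v = [3, 5, 6, 1, 7].
Step 2: syndromes of r = [9, 0, 1, 6, 2] (all sums mod 11).
  S_0 = Σ v_i r_i = 3·9 + 5·0 + 6·1 + 1·6 + 7·2 = 53 ≡ 9.
  S_1 = Σ v_i α_i r_i = 3·9·9 + 5·8·0 + 6·2·1 + 1·4·6 + 7·7·2 = 377 ≡ 3.
  α_i^2 mod 11 = [4, 9, 4, 5, 5].
  S_2 = Σ v_i α_i^2 r_i = 3·4·9 + 5·9·0 + 6·4·1 + 1·5·6 + 7·5·2 = 232 ≡ 1.
  S = (9, 3, 1) ≠ 0, so r is not a codeword (an error is present).
Step 3: locate the error. For a single error e at position i, S_ℓ = v_i·e·α_i^ℓ, so α_err = S_1/S_0.
  S_0^{−1} = 9^{−1} = 5 (mod 11), so α_err = 3·5 = 15 ≡ 4 = α_4. Error position i = 4.
  Consistency check: S_2/S_1 = 1·4 = 4 ≡ 4 = α_err ✓ (single-error assumption holds).
Step 4: error magnitude e = S_0/v_4 = S_0·∏_{j≠4}(α_4 − α_j) = 9·1 = 9 ≡ 9 (mod 11).
Step 5: correct position 4: c_4 = r_4 − e = 6 − 9 ≡ 8 (mod 11). Hence c = [9, 0, 1, 8, 2].
  Check: interpolating c through the α_i gives m(x) = 5 + 9·x (degree < 2) with m(α_i) = c_i for every i, so c is indeed a codeword.


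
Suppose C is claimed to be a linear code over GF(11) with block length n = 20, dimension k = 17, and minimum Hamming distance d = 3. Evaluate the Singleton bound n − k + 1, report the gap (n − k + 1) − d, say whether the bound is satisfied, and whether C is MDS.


Singleton RHS = n − k + 1 = 4, slack = 1, bound satisfied, not MDS.

Singleton bound: d ≤ n − k + 1.
Here n = 20, k = 17, so n − k + 1 = 4.
Given d = 3, check d ≤ 4: YES.
Slack = (n − k + 1) − d = 1.
The code is NOT MDS (slack = 1 > 0).
Description: the claimed parameters are [20, 17, 3]_11; such a code would be non-MDS.


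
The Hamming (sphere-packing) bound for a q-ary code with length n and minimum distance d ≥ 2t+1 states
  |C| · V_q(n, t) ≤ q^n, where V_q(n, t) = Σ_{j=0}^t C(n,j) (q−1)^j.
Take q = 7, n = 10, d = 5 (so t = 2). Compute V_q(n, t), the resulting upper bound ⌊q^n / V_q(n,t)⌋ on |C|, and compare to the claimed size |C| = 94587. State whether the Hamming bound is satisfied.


V_q(n, t) = 1681, q^n = 282475249, Hamming bound = 168040, |C| = 94587 ≤ bound (satisfied).

Step 1: Compute V_q(n, t) = Σ_{j=0}^2 C(n, j) (q−1)^j.
  j = 0: C(10,0)·(6)^0 = 1·1 = 1.
  j = 1: C(10,1)·(6)^1 = 10·6 = 60.
  j = 2: C(10,2)·(6)^2 = 45·36 = 1620.
  V_q(n, t) = 1 + 60 + 1620 = 1681.
Step 2: q^n = 7^10 = 282475249.
Step 3: Hamming bound ⌊q^n / V_q(n,t)⌋ = ⌊282475249/1681⌋ = 168040.
Step 4: Compare |C| = 94587 to 168040: satisfied.
The claimed |C| lies below the Hamming bound.


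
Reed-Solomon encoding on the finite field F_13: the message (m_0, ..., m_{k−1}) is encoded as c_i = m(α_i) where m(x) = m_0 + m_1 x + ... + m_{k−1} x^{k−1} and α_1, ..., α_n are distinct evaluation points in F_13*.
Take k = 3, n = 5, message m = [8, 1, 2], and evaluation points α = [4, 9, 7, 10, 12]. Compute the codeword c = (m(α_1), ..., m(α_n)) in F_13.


c = [5, 10, 9, 10, 9]

Message polynomial: m(x) = 8 + 1·x + 2·x^2 (mod 13).
For each evaluation point α_i, compute m(α_i) mod 13:
  α_1 = 4: Horner steps 2 → 9 → 5, so m(4) = 5.
  α_2 = 9: Horner steps 2 → 6 → 10, so m(9) = 10.
  α_3 = 7: Horner steps 2 → 2 → 9, so m(7) = 9.
  α_4 = 10: Horner steps 2 → 8 → 10, so m(10) = 10.
  α_5 = 12: Horner steps 2 → 12 → 9, so m(12) = 9.
Codeword c = [5, 10, 9, 10, 9] ∈ F_13^5.


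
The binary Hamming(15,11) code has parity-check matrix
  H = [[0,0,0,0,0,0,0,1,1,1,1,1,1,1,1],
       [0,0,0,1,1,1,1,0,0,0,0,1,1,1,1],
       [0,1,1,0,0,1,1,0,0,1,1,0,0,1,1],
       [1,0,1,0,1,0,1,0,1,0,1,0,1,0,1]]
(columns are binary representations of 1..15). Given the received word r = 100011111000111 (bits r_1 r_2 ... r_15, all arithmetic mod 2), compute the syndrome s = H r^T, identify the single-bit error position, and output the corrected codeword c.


s = (1, 0, 0, 0)^T, error position = 8, corrected codeword c = 100011101000111

Compute s = H r^T mod 2 one row at a time:
  s_1 = 1 + 1 + 0 + 0 + 0 + 1 + 1 + 1 = 5 ≡ 1 (mod 2).
  s_2 = 0 + 1 + 1 + 1 + 0 + 1 + 1 + 1 = 6 ≡ 0 (mod 2).
  s_3 = 0 + 0 + 1 + 1 + 0 + 0 + 1 + 1 = 4 ≡ 0 (mod 2).
  s_4 = 1 + 0 + 1 + 1 + 1 + 0 + 1 + 1 = 6 ≡ 0 (mod 2).
s = (1, 0, 0, 0)^T — this equals column 8 of H (binary 1000), so error is at position 8.
Correct: flip bit 8 of r = 100011111000111 to get c = 100011101000111.


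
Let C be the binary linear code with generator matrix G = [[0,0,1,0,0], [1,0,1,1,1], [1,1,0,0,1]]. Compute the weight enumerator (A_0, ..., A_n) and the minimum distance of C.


Weight distribution: A_0 = 1, A_1 = 1, A_2 = 1, A_3 = 3, A_4 = 2. Minimum distance d = 1.

Enumerate all 2^3 = 8 messages m ∈ F_2^3.
For each, compute codeword c = mG in F_2^5, then tally its weight.
  m = 000 → c = 00000, weight = 0.
  m = 100 → c = 00100, weight = 1.
  m = 010 → c = 10111, weight = 4.
  m = 110 → c = 10011, weight = 3.
  m = 001 → c = 11001, weight = 3.
  m = 101 → c = 11101, weight = 4.
  m = 011 → c = 01110, weight = 3.
  m = 111 → c = 01010, weight = 2.
Tally weights:
  weight 0: 1 codewords.
  weight 1: 1 codewords.
  weight 2: 1 codewords.
  weight 3: 3 codewords.
  weight 4: 2 codewords.
Minimum distance d = smallest w > 0 with A_w > 0 = 1.
Sanity: Σ A_w = 8 = 2^3 = 8 ✓.


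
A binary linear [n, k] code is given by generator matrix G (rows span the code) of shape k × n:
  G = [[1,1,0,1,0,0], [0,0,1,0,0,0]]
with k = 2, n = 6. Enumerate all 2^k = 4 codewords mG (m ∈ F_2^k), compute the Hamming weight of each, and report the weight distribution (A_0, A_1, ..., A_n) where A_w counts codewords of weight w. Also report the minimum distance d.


Weight distribution: A_0 = 1, A_1 = 1, A_3 = 1, A_4 = 1. Minimum distance d = 1.

Enumerate all 2^2 = 4 messages m ∈ F_2^2.
For each, compute codeword c = mG in F_2^6, then tally its weight.
  m = 00 → c = 000000, weight = 0.
  m = 10 → c = 110100, weight = 3.
  m = 01 → c = 001000, weight = 1.
  m = 11 → c = 111100, weight = 4.
Tally weights:
  weight 0: 1 codewords.
  weight 1: 1 codewords.
  weight 3: 1 codewords.
  weight 4: 1 codewords.
Minimum distance d = smallest w > 0 with A_w > 0 = 1.
Sanity: Σ A_w = 4 = 2^2 = 4 ✓.


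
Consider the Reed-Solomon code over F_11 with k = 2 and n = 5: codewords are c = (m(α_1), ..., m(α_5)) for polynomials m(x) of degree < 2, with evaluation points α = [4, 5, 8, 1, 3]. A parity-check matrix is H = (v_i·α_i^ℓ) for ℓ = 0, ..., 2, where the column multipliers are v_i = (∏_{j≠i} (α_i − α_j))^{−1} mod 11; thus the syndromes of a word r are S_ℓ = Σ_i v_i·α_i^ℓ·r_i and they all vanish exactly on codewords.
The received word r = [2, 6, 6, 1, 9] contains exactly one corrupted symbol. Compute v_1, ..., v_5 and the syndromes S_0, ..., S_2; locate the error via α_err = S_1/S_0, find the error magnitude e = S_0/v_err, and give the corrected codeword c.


S = (5, 7, 1), error at position 3, error magnitude e = 10, c = [2, 6, 7, 1, 9].

Step 1: column multipliers v_i = (∏_{j≠i}(α_i − α_j))^{−1} mod 11.
  i = 1 (α = 4): (4−5)(4−8)(4−1)(4−3) = (−1)·(−4)·3·1 = 12 ≡ 1, so v_1 = 1^{−1} = 1 (mod 11).
  i = 2 (α = 5): (5−4)(5−8)(5−1)(5−3) = 1·(−3)·4·2 = −24 ≡ 9, so v_2 = 9^{−1} = 5 (mod 11).
  i = 3 (α = 8): (8−4)(8−5)(8−1)(8−3) = 4·3·7·5 = 420 ≡ 2, so v_3 = 2^{−1} = 6 (mod 11).
  i = 4 (α = 1): (1−4)(1−5)(1−8)(1−3) = (−3)·(−4)·(−7)·(−2) = 168 ≡ 3, so v_4 = 3^{−1} = 4 (mod 11).
  i = 5 (α = 3): (3−4)(3−5)(3−8)(3−1) = (−1)·(−2)·(−5)·2 = −20 ≡ 2, so v_5 = 2^{−1} = 6 (mod 11).
  v = [1, 5, 6, 4, 6].
Step 2: syndromes of r = [2, 6, 6, 1, 9] (all sums mod 11).
  S_0 = Σ v_i r_i = 1·2 + 5·6 + 6·6 + 4·1 + 6·9 = 126 ≡ 5.
  S_1 = Σ v_i α_i r_i = 1·4·2 + 5·5·6 + 6·8·6 + 4·1·1 + 6·3·9 = 612 ≡ 7.
  α_i^2 mod 11 = [5, 3, 9, 1, 9].
  S_2 = Σ v_i α_i^2 r_i = 1·5·2 + 5·3·6 + 6·9·6 + 4·1·1 + 6·9·9 = 914 ≡ 1.
  S = (5, 7, 1) ≠ 0, so r is not a codeword (an error is present).
Step 3: locate the error. For a single error e at position i, S_ℓ = v_i·e·α_i^ℓ, so α_err = S_1/S_0.
  S_0^{−1} = 5^{−1} = 9 (mod 11), so α_err = 7·9 = 63 ≡ 8 = α_3. Error position i = 3.
  Consistency check: S_2/S_1 = 1·8 = 8 ≡ 8 = α_err ✓ (single-error assumption holds).
Step 4: error magnitude e = S_0/v_3 = S_0·∏_{j≠3}(α_3 − α_j) = 5·2 = 10 ≡ 10 (mod 11).
Step 5: correct position 3: c_3 = r_3 − e = 6 − 10 ≡ 7 (mod 11). Hence c = [2, 6, 7, 1, 9].
  Check: interpolating c through the α_i gives m(x) = 8 + 4·x (degree < 2) with m(α_i) = c_i for every i, so c is indeed a codeword.


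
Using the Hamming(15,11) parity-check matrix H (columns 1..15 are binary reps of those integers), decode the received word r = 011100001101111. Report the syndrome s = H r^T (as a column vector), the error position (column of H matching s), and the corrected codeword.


s = (0, 1, 1, 0)^T, error position = 6, corrected codeword c = 011101001101111

Compute s = H r^T mod 2 one row at a time:
  s_1 = 0 + 1 + 1 + 0 + 1 + 1 + 1 + 1 = 6 ≡ 0 (mod 2).
  s_2 = 1 + 0 + 0 + 0 + 1 + 1 + 1 + 1 = 5 ≡ 1 (mod 2).
  s_3 = 1 + 1 + 0 + 0 + 1 + 0 + 1 + 1 = 5 ≡ 1 (mod 2).
  s_4 = 0 + 1 + 0 + 0 + 1 + 0 + 1 + 1 = 4 ≡ 0 (mod 2).
s = (0, 1, 1, 0)^T — this equals column 6 of H (binary 0110), so error is at position 6.
Correct: flip bit 6 of r = 011100001101111 to get c = 011101001101111.


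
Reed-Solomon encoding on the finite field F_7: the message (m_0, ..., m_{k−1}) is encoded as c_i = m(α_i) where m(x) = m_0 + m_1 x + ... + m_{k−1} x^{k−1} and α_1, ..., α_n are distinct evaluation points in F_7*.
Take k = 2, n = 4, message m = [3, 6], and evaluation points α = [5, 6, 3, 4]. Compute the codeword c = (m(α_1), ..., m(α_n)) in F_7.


c = [5, 4, 0, 6]

Message polynomial: m(x) = 3 + 6·x (mod 7).
For each evaluation point α_i, compute m(α_i) mod 7:
  α_1 = 5: Horner steps 6 → 5, so m(5) = 5.
  α_2 = 6: Horner steps 6 → 4, so m(6) = 4.
  α_3 = 3: Horner steps 6 → 0, so m(3) = 0.
  α_4 = 4: Horner steps 6 → 6, so m(4) = 6.
Codeword c = [5, 4, 0, 6] ∈ F_7^4.


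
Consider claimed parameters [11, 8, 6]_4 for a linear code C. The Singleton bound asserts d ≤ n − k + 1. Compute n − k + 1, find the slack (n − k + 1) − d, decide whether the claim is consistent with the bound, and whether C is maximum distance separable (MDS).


Singleton RHS = n − k + 1 = 4, slack = -2, bound violated (no such code; not MDS).

Singleton bound: d ≤ n − k + 1.
Here n = 11, k = 8, so n − k + 1 = 4.
Given d = 6, check d ≤ 4: NO.
Slack = (n − k + 1) − d = -2.
The slack is negative: d = 6 exceeds n − k + 1 = 4 by 2, so the Singleton bound is violated and no linear [11, 8, 6]_4 code can exist. In particular it is not MDS (MDS requires d = n − k + 1 exactly).
Description: the claimed parameters are [11, 8, 6]_4; such a code would be impossible (violates the Singleton bound).


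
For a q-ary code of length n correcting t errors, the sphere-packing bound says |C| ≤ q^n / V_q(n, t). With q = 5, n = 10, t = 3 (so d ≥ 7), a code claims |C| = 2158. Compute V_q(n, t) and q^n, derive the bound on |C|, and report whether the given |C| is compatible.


V_q(n, t) = 8441, q^n = 9765625, Hamming bound = 1156, |C| = 2158 > bound (violated).

Step 1: Compute V_q(n, t) = Σ_{j=0}^3 C(n, j) (q−1)^j.
  j = 0: C(10,0)·(4)^0 = 1·1 = 1.
  j = 1: C(10,1)·(4)^1 = 10·4 = 40.
  j = 2: C(10,2)·(4)^2 = 45·16 = 720.
  j = 3: C(10,3)·(4)^3 = 120·64 = 7680.
  V_q(n, t) = 1 + 40 + 720 + 7680 = 8441.
Step 2: q^n = 5^10 = 9765625.
Step 3: Hamming bound ⌊q^n / V_q(n,t)⌋ = ⌊9765625/8441⌋ = 1156.
Step 4: Compare |C| = 2158 to 1156: violated.
The claimed |C| lies above the Hamming bound, so no 5-ary code of length 10 with d ≥ 7 can have 2158 codewords.


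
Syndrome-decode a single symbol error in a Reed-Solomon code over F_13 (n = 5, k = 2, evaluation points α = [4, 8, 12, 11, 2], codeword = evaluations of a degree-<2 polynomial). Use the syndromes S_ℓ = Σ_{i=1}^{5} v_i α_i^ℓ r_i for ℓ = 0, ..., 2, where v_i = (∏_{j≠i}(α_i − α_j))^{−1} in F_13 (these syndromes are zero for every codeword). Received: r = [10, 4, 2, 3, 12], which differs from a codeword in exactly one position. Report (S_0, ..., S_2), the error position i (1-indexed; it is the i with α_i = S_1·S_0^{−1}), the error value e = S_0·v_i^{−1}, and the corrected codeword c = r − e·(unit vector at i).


S = (12, 5, 1), error at position 2, error magnitude e = 11, c = [10, 6, 2, 3, 12].

Step 1: column multipliers v_i = (∏_{j≠i}(α_i − α_j))^{−1} mod 13.
  i = 1 (α = 4): (4−8)(4−12)(4−11)(4−2) = (−4)·(−8)·(−7)·2 = −448 ≡ 7, so v_1 = 7^{−1} = 2 (mod 13).
  i = 2 (α = 8): (8−4)(8−12)(8−11)(8−2) = 4·(−4)·(−3)·6 = 288 ≡ 2, so v_2 = 2^{−1} = 7 (mod 13).
  i = 3 (α = 12): (12−4)(12−8)(12−11)(12−2) = 8·4·1·10 = 320 ≡ 8, so v_3 = 8^{−1} = 5 (mod 13).
  i = 4 (α = 11): (11−4)(11−8)(11−12)(11−2) = 7·3·(−1)·9 = −189 ≡ 6, so v_4 = 6^{−1} = 11 (mod 13).
  i = 5 (α = 2): (2−4)(2−8)(2−12)(2−11) = (−2)·(−6)·(−10)·(−9) = 1080 ≡ 1, so v_5 = 1^{−1} = 1 (mod 13).
  v = [2, 7, 5, 11, 1].
Step 2: syndromes of r = [10, 4, 2, 3, 12] (all sums mod 13).
  S_0 = Σ v_i r_i = 2·10 + 7·4 + 5·2 + 11·3 + 1·12 = 103 ≡ 12.
  S_1 = Σ v_i α_i r_i = 2·4·10 + 7·8·4 + 5·12·2 + 11·11·3 + 1·2·12 = 811 ≡ 5.
  α_i^2 mod 13 = [3, 12, 1, 4, 4].
  S_2 = Σ v_i α_i^2 r_i = 2·3·10 + 7·12·4 + 5·1·2 + 11·4·3 + 1·4·12 = 586 ≡ 1.
  S = (12, 5, 1) ≠ 0, so r is not a codeword (an error is present).
Step 3: locate the error. For a single error e at position i, S_ℓ = v_i·e·α_i^ℓ, so α_err = S_1/S_0.
  S_0^{−1} = 12^{−1} = 12 (mod 13), so α_err = 5·12 = 60 ≡ 8 = α_2. Error position i = 2.
  Consistency check: S_2/S_1 = 1·8 = 8 ≡ 8 = α_err ✓ (single-error assumption holds).
Step 4: error magnitude e = S_0/v_2 = S_0·∏_{j≠2}(α_2 − α_j) = 12·2 = 24 ≡ 11 (mod 13).
Step 5: correct position 2: c_2 = r_2 − e = 4 − 11 ≡ 6 (mod 13). Hence c = [10, 6, 2, 3, 12].
  Check: interpolating c through the α_i gives m(x) = 1 + 12·x (degree < 2) with m(α_i) = c_i for every i, so c is indeed a codeword.


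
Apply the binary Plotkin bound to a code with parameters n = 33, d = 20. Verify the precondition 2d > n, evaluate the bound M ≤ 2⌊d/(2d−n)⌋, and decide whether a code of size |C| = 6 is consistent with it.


Plotkin bound M ≤ 4; given |C| = 6 > bound (violated).

Check applicability: 2d = 40, n = 33.
2d − n = 7 > 0, so Plotkin applies.
Compute d/(2d−n) = 20/7 ≈ 2.8571.
⌊d/(2d−n)⌋ = 2.
Plotkin bound: M ≤ 2·2 = 4.
Given |C| = 6, check: VIOLATED.
This |C| is above the Plotkin bound, so no binary code with n = 33, d = 20 and 6 codewords exists.


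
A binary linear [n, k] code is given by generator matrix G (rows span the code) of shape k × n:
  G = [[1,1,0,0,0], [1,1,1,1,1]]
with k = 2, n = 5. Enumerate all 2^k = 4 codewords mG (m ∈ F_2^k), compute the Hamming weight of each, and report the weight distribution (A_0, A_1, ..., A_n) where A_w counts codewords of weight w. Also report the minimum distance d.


Weight distribution: A_0 = 1, A_2 = 1, A_3 = 1, A_5 = 1. Minimum distance d = 2.

Enumerate all 2^2 = 4 messages m ∈ F_2^2.
For each, compute codeword c = mG in F_2^5, then tally its weight.
  m = 00 → c = 00000, weight = 0.
  m = 10 → c = 11000, weight = 2.
  m = 01 → c = 11111, weight = 5.
  m = 11 → c = 00111, weight = 3.
Tally weights:
  weight 0: 1 codewords.
  weight 2: 1 codewords.
  weight 3: 1 codewords.
  weight 5: 1 codewords.
Minimum distance d = smallest w > 0 with A_w > 0 = 2.
Sanity: Σ A_w = 4 = 2^2 = 4 ✓.


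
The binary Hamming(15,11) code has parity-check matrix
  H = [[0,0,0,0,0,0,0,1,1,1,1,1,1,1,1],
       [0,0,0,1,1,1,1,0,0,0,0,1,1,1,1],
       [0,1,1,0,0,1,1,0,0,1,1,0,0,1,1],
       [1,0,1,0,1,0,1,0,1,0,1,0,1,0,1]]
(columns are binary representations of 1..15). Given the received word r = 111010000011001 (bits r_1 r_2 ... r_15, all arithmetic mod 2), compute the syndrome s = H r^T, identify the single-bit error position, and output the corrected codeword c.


s = (1, 1, 0, 1)^T, error position = 13, corrected codeword c = 111010000011101

Compute s = H r^T mod 2 one row at a time:
  s_1 = 0 + 0 + 0 + 1 + 1 + 0 + 0 + 1 = 3 ≡ 1 (mod 2).
  s_2 = 0 + 1 + 0 + 0 + 1 + 0 + 0 + 1 = 3 ≡ 1 (mod 2).
  s_3 = 1 + 1 + 0 + 0 + 0 + 1 + 0 + 1 = 4 ≡ 0 (mod 2).
  s_4 = 1 + 1 + 1 + 0 + 0 + 1 + 0 + 1 = 5 ≡ 1 (mod 2).
s = (1, 1, 0, 1)^T — this equals column 13 of H (binary 1101), so error is at position 13.
Correct: flip bit 13 of r = 111010000011001 to get c = 111010000011101.


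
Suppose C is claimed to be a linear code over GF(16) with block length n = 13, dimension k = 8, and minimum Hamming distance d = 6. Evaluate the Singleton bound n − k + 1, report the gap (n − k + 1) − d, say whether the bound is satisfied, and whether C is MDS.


Singleton RHS = n − k + 1 = 6, slack = 0, bound satisfied, MDS.

Singleton bound: d ≤ n − k + 1.
Here n = 13, k = 8, so n − k + 1 = 6.
Given d = 6, check d ≤ 6: YES.
Slack = (n − k + 1) − d = 0.
The code is MDS (slack = 0).
Description: the claimed parameters are [13, 8, 6]_16; such a code would be MDS (meets Singleton bound).


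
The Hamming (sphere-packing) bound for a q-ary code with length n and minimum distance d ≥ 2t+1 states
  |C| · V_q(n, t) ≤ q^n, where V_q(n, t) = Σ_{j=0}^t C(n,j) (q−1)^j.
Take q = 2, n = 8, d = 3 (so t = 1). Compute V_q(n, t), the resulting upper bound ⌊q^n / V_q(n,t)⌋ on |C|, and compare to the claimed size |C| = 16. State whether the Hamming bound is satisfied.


V_q(n, t) = 9, q^n = 256, Hamming bound = 28, |C| = 16 ≤ bound (satisfied).

Step 1: Compute V_q(n, t) = Σ_{j=0}^1 C(n, j) (q−1)^j.
  j = 0: C(8,0)·(1)^0 = 1·1 = 1.
  j = 1: C(8,1)·(1)^1 = 8·1 = 8.
  V_q(n, t) = 1 + 8 = 9.
Step 2: q^n = 2^8 = 256.
Step 3: Hamming bound ⌊q^n / V_q(n,t)⌋ = ⌊256/9⌋ = 28.
Step 4: Compare |C| = 16 to 28: satisfied.
The claimed |C| lies below the Hamming bound.


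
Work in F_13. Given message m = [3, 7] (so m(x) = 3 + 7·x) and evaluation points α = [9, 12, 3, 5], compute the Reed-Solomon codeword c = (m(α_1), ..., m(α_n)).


c = [1, 9, 11, 12]

Message polynomial: m(x) = 3 + 7·x (mod 13).
For each evaluation point α_i, compute m(α_i) mod 13:
  α_1 = 9: Horner steps 7 → 1, so m(9) = 1.
  α_2 = 12: Horner steps 7 → 9, so m(12) = 9.
  α_3 = 3: Horner steps 7 → 11, so m(3) = 11.
  α_4 = 5: Horner steps 7 → 12, so m(5) = 12.
Codeword c = [1, 9, 11, 12] ∈ F_13^4.
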